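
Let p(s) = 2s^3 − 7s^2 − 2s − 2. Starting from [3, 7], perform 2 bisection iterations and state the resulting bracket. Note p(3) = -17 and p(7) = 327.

midpoint 5: p = 63 > 0 → [3, 5]
midpoint 4: p = 6 > 0 → [3, 4]

[3, 4]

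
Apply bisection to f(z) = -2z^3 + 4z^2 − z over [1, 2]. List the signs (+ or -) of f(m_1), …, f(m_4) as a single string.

+-++

z = 1.5 gives f = 0.75, positive; keep [1.5, 2]
z = 1.75 gives f = -0.21875, negative; keep [1.5, 1.75]
z = 1.625 gives f = 0.355469, positive; keep [1.625, 1.75]
z = 1.6875 gives f = 0.0923, positive; keep [1.6875, 1.75]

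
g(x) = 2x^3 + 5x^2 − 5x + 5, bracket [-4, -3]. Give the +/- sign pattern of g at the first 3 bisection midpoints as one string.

m = -3.5, g(m) = -2 (−); new bracket [-3.5, -3]
m = -3.25, g(m) = 5.40625 (+); new bracket [-3.5, -3.25]
m = -3.375, g(m) = 1.941406 (+); new bracket [-3.5, -3.375]

-++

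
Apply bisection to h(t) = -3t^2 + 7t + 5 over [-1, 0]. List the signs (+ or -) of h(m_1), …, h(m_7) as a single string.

midpoint -0.5: h = 0.75 > 0 → [-1, -0.5]
midpoint -0.75: h = -1.9375 < 0 → [-0.75, -0.5]
midpoint -0.625: h = -0.546875 < 0 → [-0.625, -0.5]
midpoint -0.5625: h = 0.1133 > 0 → [-0.625, -0.5625]
midpoint -0.59375: h = -0.2139 < 0 → [-0.59375, -0.5625]
midpoint -0.578125: h = -0.0496 < 0 → [-0.578125, -0.5625]
midpoint -0.5703125: h = 0.032 > 0 → [-0.578125, -0.5703125]

+--+--+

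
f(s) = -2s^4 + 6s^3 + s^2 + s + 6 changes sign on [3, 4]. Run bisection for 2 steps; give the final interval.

[3.25, 3.5]

m = 3.5, f(m) = -21.125 (−); new bracket [3, 3.5]
m = 3.25, f(m) = 2.648438 (+); new bracket [3.25, 3.5]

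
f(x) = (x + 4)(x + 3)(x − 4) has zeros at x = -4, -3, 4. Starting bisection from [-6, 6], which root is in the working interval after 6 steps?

m = 0, f(m) = -48 (−); new bracket [0, 6]
m = 3, f(m) = -42 (−); new bracket [3, 6]
m = 4.5, f(m) = 31.875 (+); new bracket [3, 4.5]
m = 3.75, f(m) = -13.0781 (−); new bracket [3.75, 4.5]
m = 4.125, f(m) = 7.2363 (+); new bracket [3.75, 4.125]
m = 3.9375, f(m) = -3.4417 (−); new bracket [3.9375, 4.125]

4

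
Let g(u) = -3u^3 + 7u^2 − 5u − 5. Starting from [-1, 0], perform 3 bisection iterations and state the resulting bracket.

[-0.625, -0.5]

midpoint -0.5: g = -0.375 < 0 → [-1, -0.5]
midpoint -0.75: g = 3.953125 > 0 → [-0.75, -0.5]
midpoint -0.625: g = 1.591797 > 0 → [-0.625, -0.5]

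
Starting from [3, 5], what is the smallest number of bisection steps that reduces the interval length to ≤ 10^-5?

Width after n steps is 2/2^n. Need 2^n ≥ 2/10^-5 = 200000.
2^17 = 131072 < 200000 ≤ 2^18 = 262144, so n = 18.

18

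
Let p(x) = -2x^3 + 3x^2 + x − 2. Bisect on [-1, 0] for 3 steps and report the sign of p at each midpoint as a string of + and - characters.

m = -0.5, p(m) = -1.5 (−); new bracket [-1, -0.5]
m = -0.75, p(m) = -0.21875 (−); new bracket [-1, -0.75]
m = -0.875, p(m) = 0.761719 (+); new bracket [-0.875, -0.75]

--+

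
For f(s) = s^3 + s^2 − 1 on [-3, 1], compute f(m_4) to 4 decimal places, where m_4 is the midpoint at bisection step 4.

midpoint -1: f = -1 < 0 → [-1, 1]
midpoint 0: f = -1 < 0 → [0, 1]
midpoint 0.5: f = -0.625 < 0 → [0.5, 1]
midpoint 0.75: f = -0.0156 < 0 → [0.75, 1]

-0.0156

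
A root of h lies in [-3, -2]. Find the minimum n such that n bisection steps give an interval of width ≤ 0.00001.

Width after n steps is 1/2^n. Need 2^n ≥ 1/0.00001 = 100000.
2^16 = 65536 < 100000 ≤ 2^17 = 131072, so n = 17.

17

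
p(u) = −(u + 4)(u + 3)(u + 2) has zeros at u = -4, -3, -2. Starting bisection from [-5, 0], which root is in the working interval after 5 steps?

p(-2.5) = 0.375 > 0, so the root lies in [-2.5, 0]
p(-1.25) = -3.609375 < 0, so the root lies in [-2.5, -1.25]
p(-1.875) = -0.298828 < 0, so the root lies in [-2.5, -1.875]
p(-2.1875) = 0.2761 > 0, so the root lies in [-2.1875, -1.875]
p(-2.03125) = 0.0596 > 0, so the root lies in [-2.03125, -1.875]

-2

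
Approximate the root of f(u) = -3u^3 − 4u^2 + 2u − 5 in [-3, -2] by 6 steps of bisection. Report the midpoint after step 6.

-2.046875

m = -2.5, f(m) = 11.875 (+); new bracket [-2.5, -2]
m = -2.25, f(m) = 4.421875 (+); new bracket [-2.25, -2]
m = -2.125, f(m) = 1.474609 (+); new bracket [-2.125, -2]
m = -2.0625, f(m) = 0.1804 (+); new bracket [-2.0625, -2]
m = -2.03125, f(m) = -0.4237 (−); new bracket [-2.0625, -2.03125]
m = -2.046875, f(m) = -0.1252 (−); new bracket [-2.0625, -2.046875]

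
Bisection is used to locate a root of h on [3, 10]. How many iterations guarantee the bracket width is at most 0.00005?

Width after n steps is 7/2^n. Need 2^n ≥ 7/0.00005 = 140000.
2^17 = 131072 < 140000 ≤ 2^18 = 262144, so n = 18.

18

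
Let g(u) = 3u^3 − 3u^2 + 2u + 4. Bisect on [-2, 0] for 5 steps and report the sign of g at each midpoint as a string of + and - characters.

g(-1) = -4 < 0, so the root lies in [-1, 0]
g(-0.5) = 1.875 > 0, so the root lies in [-1, -0.5]
g(-0.75) = -0.453125 < 0, so the root lies in [-0.75, -0.5]
g(-0.625) = 0.8457 > 0, so the root lies in [-0.75, -0.625]
g(-0.6875) = 0.2322 > 0, so the root lies in [-0.75, -0.6875]

-+-++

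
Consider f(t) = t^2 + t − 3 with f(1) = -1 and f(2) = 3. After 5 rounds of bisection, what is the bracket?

f(1.5) = 0.75 > 0, so the root lies in [1, 1.5]
f(1.25) = -0.1875 < 0, so the root lies in [1.25, 1.5]
f(1.375) = 0.265625 > 0, so the root lies in [1.25, 1.375]
f(1.3125) = 0.0352 > 0, so the root lies in [1.25, 1.3125]
f(1.28125) = -0.0771 < 0, so the root lies in [1.28125, 1.3125]

[1.28125, 1.3125]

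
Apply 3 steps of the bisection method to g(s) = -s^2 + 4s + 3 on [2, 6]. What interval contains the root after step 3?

[4.5, 5]

g(4) = 3 > 0, so the root lies in [4, 6]
g(5) = -2 < 0, so the root lies in [4, 5]
g(4.5) = 0.75 > 0, so the root lies in [4.5, 5]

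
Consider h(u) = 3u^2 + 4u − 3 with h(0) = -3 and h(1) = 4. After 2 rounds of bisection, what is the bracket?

midpoint 0.5: h = -0.25 < 0 → [0.5, 1]
midpoint 0.75: h = 1.6875 > 0 → [0.5, 0.75]

[0.5, 0.75]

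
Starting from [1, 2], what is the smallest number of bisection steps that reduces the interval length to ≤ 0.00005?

Width after n steps is 1/2^n. Need 2^n ≥ 1/0.00005 = 20000.
2^14 = 16384 < 20000 ≤ 2^15 = 32768, so n = 15.

15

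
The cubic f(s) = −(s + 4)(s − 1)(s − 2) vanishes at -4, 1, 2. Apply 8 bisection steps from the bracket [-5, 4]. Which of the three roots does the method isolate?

-4

midpoint -0.5: f = -13.125 < 0 → [-5, -0.5]
midpoint -2.75: f = -22.265625 < 0 → [-5, -2.75]
midpoint -3.875: f = -3.580078 < 0 → [-5, -3.875]
midpoint -4.4375: f = 15.3142 > 0 → [-4.4375, -3.875]
midpoint -4.15625: f = 4.9599 > 0 → [-4.15625, -3.875]
midpoint -4.015625: f = 0.4714 > 0 → [-4.015625, -3.875]
midpoint -3.9453125: f = -1.6079 < 0 → [-4.015625, -3.9453125]
midpoint -3.98046875: f = -0.5817 < 0 → [-4.015625, -3.98046875]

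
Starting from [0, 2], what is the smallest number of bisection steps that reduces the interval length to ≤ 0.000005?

19

Width after n steps is 2/2^n. Need 2^n ≥ 2/0.000005 = 400000.
2^18 = 262144 < 400000 ≤ 2^19 = 524288, so n = 19.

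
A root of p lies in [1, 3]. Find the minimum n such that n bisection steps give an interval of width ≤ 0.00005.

16

Width after n steps is 2/2^n. Need 2^n ≥ 2/0.00005 = 40000.
2^15 = 32768 < 40000 ≤ 2^16 = 65536, so n = 16.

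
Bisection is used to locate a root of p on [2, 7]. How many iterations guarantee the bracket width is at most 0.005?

Width after n steps is 5/2^n. Need 2^n ≥ 5/0.005 = 1000.
2^9 = 512 < 1000 ≤ 2^10 = 1024, so n = 10.

10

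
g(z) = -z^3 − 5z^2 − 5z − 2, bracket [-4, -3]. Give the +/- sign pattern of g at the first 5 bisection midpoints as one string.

--+-+

g(-3.5) = -2.875 < 0, so the root lies in [-4, -3.5]
g(-3.75) = -0.828125 < 0, so the root lies in [-4, -3.75]
g(-3.875) = 0.482422 > 0, so the root lies in [-3.875, -3.75]
g(-3.8125) = -0.198 < 0, so the root lies in [-3.875, -3.8125]
g(-3.84375) = 0.1358 > 0, so the root lies in [-3.84375, -3.8125]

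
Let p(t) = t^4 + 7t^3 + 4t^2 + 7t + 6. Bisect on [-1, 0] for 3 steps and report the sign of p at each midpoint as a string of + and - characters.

++-

p(-0.5) = 2.6875 > 0, so the root lies in [-1, -0.5]
p(-0.75) = 0.363281 > 0, so the root lies in [-1, -0.75]
p(-0.875) = -1.165771 < 0, so the root lies in [-0.875, -0.75]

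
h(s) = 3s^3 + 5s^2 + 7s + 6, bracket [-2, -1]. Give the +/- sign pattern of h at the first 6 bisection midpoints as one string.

midpoint -1.5: h = -3.375 < 0 → [-1.5, -1]
midpoint -1.25: h = -0.796875 < 0 → [-1.25, -1]
midpoint -1.125: h = 0.181641 > 0 → [-1.25, -1.125]
midpoint -1.1875: h = -0.2854 < 0 → [-1.1875, -1.125]
midpoint -1.15625: h = -0.0466 < 0 → [-1.15625, -1.125]
midpoint -1.140625: h = 0.0688 > 0 → [-1.15625, -1.140625]

--+--+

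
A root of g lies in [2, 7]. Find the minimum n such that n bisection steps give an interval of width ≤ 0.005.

10

Width after n steps is 5/2^n. Need 2^n ≥ 5/0.005 = 1000.
2^9 = 512 < 1000 ≤ 2^10 = 1024, so n = 10.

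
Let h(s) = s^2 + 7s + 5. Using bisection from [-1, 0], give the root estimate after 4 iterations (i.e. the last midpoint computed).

-0.8125

h(-0.5) = 1.75 > 0, so the root lies in [-1, -0.5]
h(-0.75) = 0.3125 > 0, so the root lies in [-1, -0.75]
h(-0.875) = -0.359375 < 0, so the root lies in [-0.875, -0.75]
h(-0.8125) = -0.0273 < 0, so the root lies in [-0.8125, -0.75]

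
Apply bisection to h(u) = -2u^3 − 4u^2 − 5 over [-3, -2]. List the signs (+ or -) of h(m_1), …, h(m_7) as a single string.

h(-2.5) = 1.25 > 0, so the root lies in [-2.5, -2]
h(-2.25) = -2.46875 < 0, so the root lies in [-2.5, -2.25]
h(-2.375) = -0.769531 < 0, so the root lies in [-2.5, -2.375]
h(-2.4375) = 0.1987 > 0, so the root lies in [-2.4375, -2.375]
h(-2.40625) = -0.2956 < 0, so the root lies in [-2.4375, -2.40625]
h(-2.421875) = -0.051 < 0, so the root lies in [-2.4375, -2.421875]
h(-2.4296875) = 0.0732 > 0, so the root lies in [-2.4296875, -2.421875]

+--+--+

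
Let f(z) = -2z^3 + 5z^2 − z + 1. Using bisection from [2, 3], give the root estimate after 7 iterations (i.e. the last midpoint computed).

2.3828125

midpoint 2.5: f = -1.5 < 0 → [2, 2.5]
midpoint 2.25: f = 1.28125 > 0 → [2.25, 2.5]
midpoint 2.375: f = 0.035156 > 0 → [2.375, 2.5]
midpoint 2.4375: f = -0.6948 < 0 → [2.375, 2.4375]
midpoint 2.40625: f = -0.3206 < 0 → [2.375, 2.40625]
midpoint 2.390625: f = -0.1404 < 0 → [2.375, 2.390625]
midpoint 2.3828125: f = -0.0521 < 0 → [2.375, 2.3828125]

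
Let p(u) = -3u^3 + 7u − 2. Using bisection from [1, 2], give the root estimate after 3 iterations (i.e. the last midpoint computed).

1.375

p(1.5) = -1.625 < 0, so the root lies in [1, 1.5]
p(1.25) = 0.890625 > 0, so the root lies in [1.25, 1.5]
p(1.375) = -0.173828 < 0, so the root lies in [1.25, 1.375]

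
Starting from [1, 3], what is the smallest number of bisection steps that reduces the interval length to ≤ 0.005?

Width after n steps is 2/2^n. Need 2^n ≥ 2/0.005 = 400.
2^8 = 256 < 400 ≤ 2^9 = 512, so n = 9.

9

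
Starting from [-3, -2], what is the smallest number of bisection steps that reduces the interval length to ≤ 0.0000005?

Width after n steps is 1/2^n. Need 2^n ≥ 1/0.0000005 = 2000000.
2^20 = 1048576 < 2000000 ≤ 2^21 = 2097152, so n = 21.

21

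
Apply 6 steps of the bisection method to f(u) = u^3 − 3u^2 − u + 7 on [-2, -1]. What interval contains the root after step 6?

f(-1.5) = -1.625 < 0, so the root lies in [-1.5, -1]
f(-1.25) = 1.609375 > 0, so the root lies in [-1.5, -1.25]
f(-1.375) = 0.103516 > 0, so the root lies in [-1.5, -1.375]
f(-1.4375) = -0.7322 < 0, so the root lies in [-1.4375, -1.375]
f(-1.40625) = -0.3073 < 0, so the root lies in [-1.40625, -1.375]
f(-1.390625) = -0.1001 < 0, so the root lies in [-1.390625, -1.375]

[-1.390625, -1.375]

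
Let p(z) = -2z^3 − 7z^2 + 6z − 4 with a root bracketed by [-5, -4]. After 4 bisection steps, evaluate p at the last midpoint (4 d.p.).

0.3462

midpoint -4.5: p = 9.5 > 0 → [-4.5, -4]
midpoint -4.25: p = -2.40625 < 0 → [-4.5, -4.25]
midpoint -4.375: p = 3.246094 > 0 → [-4.375, -4.25]
midpoint -4.3125: p = 0.3462 > 0 → [-4.3125, -4.25]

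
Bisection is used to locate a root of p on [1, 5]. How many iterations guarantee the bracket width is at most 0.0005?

Width after n steps is 4/2^n. Need 2^n ≥ 4/0.0005 = 8000.
2^12 = 4096 < 8000 ≤ 2^13 = 8192, so n = 13.

13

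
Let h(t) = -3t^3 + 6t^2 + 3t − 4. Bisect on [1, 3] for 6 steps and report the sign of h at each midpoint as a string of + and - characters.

midpoint 2: h = 2 > 0 → [2, 3]
midpoint 2.5: h = -5.875 < 0 → [2, 2.5]
midpoint 2.25: h = -1.046875 < 0 → [2, 2.25]
midpoint 2.125: h = 0.6816 > 0 → [2.125, 2.25]
midpoint 2.1875: h = -0.1292 < 0 → [2.125, 2.1875]
midpoint 2.15625: h = 0.2893 > 0 → [2.15625, 2.1875]

+--+-+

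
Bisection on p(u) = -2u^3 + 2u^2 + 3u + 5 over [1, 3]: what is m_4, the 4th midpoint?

m = 2, p(m) = 3 (+); new bracket [2, 3]
m = 2.5, p(m) = -6.25 (−); new bracket [2, 2.5]
m = 2.25, p(m) = -0.90625 (−); new bracket [2, 2.25]
m = 2.125, p(m) = 1.2148 (+); new bracket [2.125, 2.25]

2.125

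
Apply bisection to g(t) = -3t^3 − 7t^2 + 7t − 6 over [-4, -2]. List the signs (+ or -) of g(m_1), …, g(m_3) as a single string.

-++

m = -3, g(m) = -9 (−); new bracket [-4, -3]
m = -3.5, g(m) = 12.375 (+); new bracket [-3.5, -3]
m = -3.25, g(m) = 0.296875 (+); new bracket [-3.25, -3]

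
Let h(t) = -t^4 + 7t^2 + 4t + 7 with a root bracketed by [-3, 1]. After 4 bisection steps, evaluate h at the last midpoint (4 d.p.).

t = -1 gives h = 9, positive; keep [-3, -1]
t = -2 gives h = 11, positive; keep [-3, -2]
t = -2.5 gives h = 1.6875, positive; keep [-3, -2.5]
t = -2.75 gives h = -8.2539, negative; keep [-2.75, -2.5]

-8.2539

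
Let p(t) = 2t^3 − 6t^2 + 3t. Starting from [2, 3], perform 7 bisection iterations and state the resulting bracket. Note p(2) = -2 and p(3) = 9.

midpoint 2.5: p = 1.25 > 0 → [2, 2.5]
midpoint 2.25: p = -0.84375 < 0 → [2.25, 2.5]
midpoint 2.375: p = 0.074219 > 0 → [2.25, 2.375]
midpoint 2.3125: p = -0.4155 < 0 → [2.3125, 2.375]
midpoint 2.34375: p = -0.1785 < 0 → [2.34375, 2.375]
midpoint 2.359375: p = -0.0541 < 0 → [2.359375, 2.375]
midpoint 2.3671875: p = 0.0095 > 0 → [2.359375, 2.3671875]

[2.359375, 2.3671875]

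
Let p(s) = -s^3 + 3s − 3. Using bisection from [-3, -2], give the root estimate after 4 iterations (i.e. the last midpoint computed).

-2.0625

m = -2.5, p(m) = 5.125 (+); new bracket [-2.5, -2]
m = -2.25, p(m) = 1.640625 (+); new bracket [-2.25, -2]
m = -2.125, p(m) = 0.220703 (+); new bracket [-2.125, -2]
m = -2.0625, p(m) = -0.4138 (−); new bracket [-2.125, -2.0625]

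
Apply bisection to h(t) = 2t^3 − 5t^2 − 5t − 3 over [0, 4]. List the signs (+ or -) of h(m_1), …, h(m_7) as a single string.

h(2) = -17 < 0, so the root lies in [2, 4]
h(3) = -9 < 0, so the root lies in [3, 4]
h(3.5) = 4 > 0, so the root lies in [3, 3.5]
h(3.25) = -3.4062 < 0, so the root lies in [3.25, 3.5]
h(3.375) = 0.0586 > 0, so the root lies in [3.25, 3.375]
h(3.3125) = -1.7319 < 0, so the root lies in [3.3125, 3.375]
h(3.34375) = -0.8514 < 0, so the root lies in [3.34375, 3.375]

--+-+--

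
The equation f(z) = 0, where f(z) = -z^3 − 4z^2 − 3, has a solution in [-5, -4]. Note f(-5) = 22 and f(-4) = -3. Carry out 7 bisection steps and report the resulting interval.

m = -4.5, f(m) = 7.125 (+); new bracket [-4.5, -4]
m = -4.25, f(m) = 1.515625 (+); new bracket [-4.25, -4]
m = -4.125, f(m) = -0.873047 (−); new bracket [-4.25, -4.125]
m = -4.1875, f(m) = 0.2878 (+); new bracket [-4.1875, -4.125]
m = -4.15625, f(m) = -0.3009 (−); new bracket [-4.1875, -4.15625]
m = -4.171875, f(m) = -0.0086 (−); new bracket [-4.1875, -4.171875]
m = -4.1796875, f(m) = 0.1391 (+); new bracket [-4.1796875, -4.171875]

[-4.1796875, -4.171875]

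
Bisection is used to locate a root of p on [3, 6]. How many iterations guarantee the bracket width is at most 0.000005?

Width after n steps is 3/2^n. Need 2^n ≥ 3/0.000005 = 600000.
2^19 = 524288 < 600000 ≤ 2^20 = 1048576, so n = 20.

20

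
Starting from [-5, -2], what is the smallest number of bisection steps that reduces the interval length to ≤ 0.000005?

Width after n steps is 3/2^n. Need 2^n ≥ 3/0.000005 = 600000.
2^19 = 524288 < 600000 ≤ 2^20 = 1048576, so n = 20.

20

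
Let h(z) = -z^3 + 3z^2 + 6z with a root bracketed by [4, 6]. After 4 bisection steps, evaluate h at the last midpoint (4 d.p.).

z = 5 gives h = -20, negative; keep [4, 5]
z = 4.5 gives h = -3.375, negative; keep [4, 4.5]
z = 4.25 gives h = 2.921875, positive; keep [4.25, 4.5]
z = 4.375 gives h = -0.0684, negative; keep [4.25, 4.375]

-0.0684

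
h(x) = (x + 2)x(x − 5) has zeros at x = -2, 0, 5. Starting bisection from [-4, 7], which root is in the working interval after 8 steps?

x = 1.5 gives h = -18.375, negative; keep [1.5, 7]
x = 4.25 gives h = -19.921875, negative; keep [4.25, 7]
x = 5.625 gives h = 26.806641, positive; keep [4.25, 5.625]
x = 4.9375 gives h = -2.1409, negative; keep [4.9375, 5.625]
x = 5.28125 gives h = 10.8152, positive; keep [4.9375, 5.28125]
x = 5.109375 gives h = 3.973, positive; keep [4.9375, 5.109375]
x = 5.0234375 gives h = 0.8269, positive; keep [4.9375, 5.0234375]
x = 4.98046875 gives h = -0.679, negative; keep [4.98046875, 5.0234375]

5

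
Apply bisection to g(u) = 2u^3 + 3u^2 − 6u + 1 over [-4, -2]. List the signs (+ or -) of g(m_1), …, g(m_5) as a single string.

-+-+-

g(-3) = -8 < 0, so the root lies in [-3, -2]
g(-2.5) = 3.5 > 0, so the root lies in [-3, -2.5]
g(-2.75) = -1.40625 < 0, so the root lies in [-2.75, -2.5]
g(-2.625) = 1.2461 > 0, so the root lies in [-2.75, -2.625]
g(-2.6875) = -0.0288 < 0, so the root lies in [-2.6875, -2.625]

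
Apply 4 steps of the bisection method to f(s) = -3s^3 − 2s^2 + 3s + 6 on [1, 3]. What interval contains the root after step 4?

[1.25, 1.375]

midpoint 2: f = -20 < 0 → [1, 2]
midpoint 1.5: f = -4.125 < 0 → [1, 1.5]
midpoint 1.25: f = 0.765625 > 0 → [1.25, 1.5]
midpoint 1.375: f = -1.4551 < 0 → [1.25, 1.375]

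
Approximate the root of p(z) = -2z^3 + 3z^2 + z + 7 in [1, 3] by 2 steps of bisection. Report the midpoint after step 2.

m = 2, p(m) = 5 (+); new bracket [2, 3]
m = 2.5, p(m) = -3 (−); new bracket [2, 2.5]

2.5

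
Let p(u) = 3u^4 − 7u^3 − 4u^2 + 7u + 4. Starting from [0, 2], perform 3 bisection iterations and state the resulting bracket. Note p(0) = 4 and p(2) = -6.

u = 1 gives p = 3, positive; keep [1, 2]
u = 1.5 gives p = -2.9375, negative; keep [1, 1.5]
u = 1.25 gives p = 0.152344, positive; keep [1.25, 1.5]

[1.25, 1.5]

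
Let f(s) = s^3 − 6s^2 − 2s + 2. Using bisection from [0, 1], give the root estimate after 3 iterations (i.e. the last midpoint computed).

0.375

f(0.5) = -0.375 < 0, so the root lies in [0, 0.5]
f(0.25) = 1.140625 > 0, so the root lies in [0.25, 0.5]
f(0.375) = 0.458984 > 0, so the root lies in [0.375, 0.5]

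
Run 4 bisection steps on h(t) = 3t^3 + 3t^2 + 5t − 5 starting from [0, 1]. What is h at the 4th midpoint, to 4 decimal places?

h(0.5) = -1.375 < 0, so the root lies in [0.5, 1]
h(0.75) = 1.703125 > 0, so the root lies in [0.5, 0.75]
h(0.625) = 0.029297 > 0, so the root lies in [0.5, 0.625]
h(0.5625) = -0.7043 < 0, so the root lies in [0.5625, 0.625]

-0.7043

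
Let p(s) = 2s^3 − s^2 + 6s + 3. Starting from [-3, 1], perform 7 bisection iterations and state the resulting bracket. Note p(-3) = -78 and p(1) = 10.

p(-1) = -6 < 0, so the root lies in [-1, 1]
p(0) = 3 > 0, so the root lies in [-1, 0]
p(-0.5) = -0.5 < 0, so the root lies in [-0.5, 0]
p(-0.25) = 1.4062 > 0, so the root lies in [-0.5, -0.25]
p(-0.375) = 0.5039 > 0, so the root lies in [-0.5, -0.375]
p(-0.4375) = 0.0161 > 0, so the root lies in [-0.5, -0.4375]
p(-0.46875) = -0.2382 < 0, so the root lies in [-0.46875, -0.4375]

[-0.46875, -0.4375]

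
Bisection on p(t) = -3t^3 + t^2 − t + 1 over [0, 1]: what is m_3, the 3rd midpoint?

m = 0.5, p(m) = 0.375 (+); new bracket [0.5, 1]
m = 0.75, p(m) = -0.453125 (−); new bracket [0.5, 0.75]
m = 0.625, p(m) = 0.033203 (+); new bracket [0.625, 0.75]

0.625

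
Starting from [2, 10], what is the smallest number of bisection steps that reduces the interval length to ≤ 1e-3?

Width after n steps is 8/2^n. Need 2^n ≥ 8/1e-3 = 8000.
2^12 = 4096 < 8000 ≤ 2^13 = 8192, so n = 13.

13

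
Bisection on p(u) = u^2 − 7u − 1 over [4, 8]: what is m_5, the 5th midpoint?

7.125

u = 6 gives p = -7, negative; keep [6, 8]
u = 7 gives p = -1, negative; keep [7, 8]
u = 7.5 gives p = 2.75, positive; keep [7, 7.5]
u = 7.25 gives p = 0.8125, positive; keep [7, 7.25]
u = 7.125 gives p = -0.1094, negative; keep [7.125, 7.25]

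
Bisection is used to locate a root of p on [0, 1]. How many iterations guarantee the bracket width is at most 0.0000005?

21

Width after n steps is 1/2^n. Need 2^n ≥ 1/0.0000005 = 2000000.
2^20 = 1048576 < 2000000 ≤ 2^21 = 2097152, so n = 21.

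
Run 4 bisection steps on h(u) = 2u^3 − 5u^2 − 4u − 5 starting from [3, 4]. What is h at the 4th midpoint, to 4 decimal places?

-0.4194

u = 3.5 gives h = 5.5, positive; keep [3, 3.5]
u = 3.25 gives h = -2.15625, negative; keep [3.25, 3.5]
u = 3.375 gives h = 1.433594, positive; keep [3.25, 3.375]
u = 3.3125 gives h = -0.4194, negative; keep [3.3125, 3.375]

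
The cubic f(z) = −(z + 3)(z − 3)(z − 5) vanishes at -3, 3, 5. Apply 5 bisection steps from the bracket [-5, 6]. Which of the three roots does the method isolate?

-3

m = 0.5, f(m) = -39.375 (−); new bracket [-5, 0.5]
m = -2.25, f(m) = -28.546875 (−); new bracket [-5, -2.25]
m = -3.625, f(m) = 35.712891 (+); new bracket [-3.625, -2.25]
m = -2.9375, f(m) = -2.9456 (−); new bracket [-3.625, -2.9375]
m = -3.28125, f(m) = 14.6297 (+); new bracket [-3.28125, -2.9375]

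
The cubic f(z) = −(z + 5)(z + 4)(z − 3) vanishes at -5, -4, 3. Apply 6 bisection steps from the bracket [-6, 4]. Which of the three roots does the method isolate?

midpoint -1: f = 48 > 0 → [-1, 4]
midpoint 1.5: f = 53.625 > 0 → [1.5, 4]
midpoint 2.75: f = 13.078125 > 0 → [2.75, 4]
midpoint 3.375: f = -23.1621 < 0 → [2.75, 3.375]
midpoint 3.0625: f = -3.5588 < 0 → [2.75, 3.0625]
midpoint 2.90625: f = 5.119 > 0 → [2.90625, 3.0625]

3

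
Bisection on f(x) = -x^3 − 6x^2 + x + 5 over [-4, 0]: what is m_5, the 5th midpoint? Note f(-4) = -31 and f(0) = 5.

-0.875

m = -2, f(m) = -13 (−); new bracket [-2, 0]
m = -1, f(m) = -1 (−); new bracket [-1, 0]
m = -0.5, f(m) = 3.125 (+); new bracket [-1, -0.5]
m = -0.75, f(m) = 1.2969 (+); new bracket [-1, -0.75]
m = -0.875, f(m) = 0.2012 (+); new bracket [-1, -0.875]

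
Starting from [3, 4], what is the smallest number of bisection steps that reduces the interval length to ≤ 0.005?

Width after n steps is 1/2^n. Need 2^n ≥ 1/0.005 = 200.
2^7 = 128 < 200 ≤ 2^8 = 256, so n = 8.

8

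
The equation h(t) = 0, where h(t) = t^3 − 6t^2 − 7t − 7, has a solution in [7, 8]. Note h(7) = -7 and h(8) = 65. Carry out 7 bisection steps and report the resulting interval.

midpoint 7.5: h = 24.875 > 0 → [7, 7.5]
midpoint 7.25: h = 7.953125 > 0 → [7, 7.25]
midpoint 7.125: h = 0.236328 > 0 → [7, 7.125]
midpoint 7.0625: h = -3.4412 < 0 → [7.0625, 7.125]
midpoint 7.09375: h = -1.6173 < 0 → [7.09375, 7.125]
midpoint 7.109375: h = -0.6942 < 0 → [7.109375, 7.125]
midpoint 7.1171875: h = -0.2299 < 0 → [7.1171875, 7.125]

[7.1171875, 7.125]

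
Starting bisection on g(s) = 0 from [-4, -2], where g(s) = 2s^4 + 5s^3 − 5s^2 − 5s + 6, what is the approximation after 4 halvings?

-2.875

s = -3 gives g = 3, positive; keep [-3, -2]
s = -2.5 gives g = -12.75, negative; keep [-3, -2.5]
s = -2.75 gives g = -7.664062, negative; keep [-3, -2.75]
s = -2.875 gives g = -3.1304, negative; keep [-3, -2.875]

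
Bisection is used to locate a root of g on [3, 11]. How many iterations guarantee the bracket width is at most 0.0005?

Width after n steps is 8/2^n. Need 2^n ≥ 8/0.0005 = 16000.
2^13 = 8192 < 16000 ≤ 2^14 = 16384, so n = 14.

14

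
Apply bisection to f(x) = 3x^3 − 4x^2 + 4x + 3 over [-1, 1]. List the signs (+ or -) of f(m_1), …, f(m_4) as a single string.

x = 0 gives f = 3, positive; keep [-1, 0]
x = -0.5 gives f = -0.375, negative; keep [-0.5, 0]
x = -0.25 gives f = 1.703125, positive; keep [-0.5, -0.25]
x = -0.375 gives f = 0.7793, positive; keep [-0.5, -0.375]

+-++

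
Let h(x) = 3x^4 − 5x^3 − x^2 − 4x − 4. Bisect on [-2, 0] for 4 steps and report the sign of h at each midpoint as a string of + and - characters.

+-+-

m = -1, h(m) = 7 (+); new bracket [-1, 0]
m = -0.5, h(m) = -1.4375 (−); new bracket [-1, -0.5]
m = -0.75, h(m) = 1.496094 (+); new bracket [-0.75, -0.5]
m = -0.625, h(m) = -0.2122 (−); new bracket [-0.75, -0.625]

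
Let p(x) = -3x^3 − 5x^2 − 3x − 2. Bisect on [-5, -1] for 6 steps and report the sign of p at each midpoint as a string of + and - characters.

x = -3 gives p = 43, positive; keep [-3, -1]
x = -2 gives p = 8, positive; keep [-2, -1]
x = -1.5 gives p = 1.375, positive; keep [-1.5, -1]
x = -1.25 gives p = -0.2031, negative; keep [-1.5, -1.25]
x = -1.375 gives p = 0.4707, positive; keep [-1.375, -1.25]
x = -1.3125 gives p = 0.1072, positive; keep [-1.3125, -1.25]

+++-++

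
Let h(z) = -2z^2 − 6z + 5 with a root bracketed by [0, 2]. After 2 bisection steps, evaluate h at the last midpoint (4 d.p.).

1.5000

z = 1 gives h = -3, negative; keep [0, 1]
z = 0.5 gives h = 1.5, positive; keep [0.5, 1]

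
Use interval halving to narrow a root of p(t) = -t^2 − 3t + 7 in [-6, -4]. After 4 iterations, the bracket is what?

[-4.625, -4.5]

midpoint -5: p = -3 < 0 → [-5, -4]
midpoint -4.5: p = 0.25 > 0 → [-5, -4.5]
midpoint -4.75: p = -1.3125 < 0 → [-4.75, -4.5]
midpoint -4.625: p = -0.5156 < 0 → [-4.625, -4.5]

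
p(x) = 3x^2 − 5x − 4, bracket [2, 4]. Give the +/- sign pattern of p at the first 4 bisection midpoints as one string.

++-+

midpoint 3: p = 8 > 0 → [2, 3]
midpoint 2.5: p = 2.25 > 0 → [2, 2.5]
midpoint 2.25: p = -0.0625 < 0 → [2.25, 2.5]
midpoint 2.375: p = 1.0469 > 0 → [2.25, 2.375]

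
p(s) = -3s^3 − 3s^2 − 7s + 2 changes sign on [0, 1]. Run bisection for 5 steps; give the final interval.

[0.25, 0.28125]

p(0.5) = -2.625 < 0, so the root lies in [0, 0.5]
p(0.25) = 0.015625 > 0, so the root lies in [0.25, 0.5]
p(0.375) = -1.205078 < 0, so the root lies in [0.25, 0.375]
p(0.3125) = -0.572 < 0, so the root lies in [0.25, 0.3125]
p(0.28125) = -0.2728 < 0, so the root lies in [0.25, 0.28125]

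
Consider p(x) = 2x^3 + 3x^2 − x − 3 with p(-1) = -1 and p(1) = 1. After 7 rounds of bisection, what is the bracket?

midpoint 0: p = -3 < 0 → [0, 1]
midpoint 0.5: p = -2.5 < 0 → [0.5, 1]
midpoint 0.75: p = -1.21875 < 0 → [0.75, 1]
midpoint 0.875: p = -0.2383 < 0 → [0.875, 1]
midpoint 0.9375: p = 0.3472 > 0 → [0.875, 0.9375]
midpoint 0.90625: p = 0.0462 > 0 → [0.875, 0.90625]
midpoint 0.890625: p = -0.0981 < 0 → [0.890625, 0.90625]

[0.890625, 0.90625]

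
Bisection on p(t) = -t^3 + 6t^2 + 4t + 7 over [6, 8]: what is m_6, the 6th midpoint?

6.71875

m = 7, p(m) = -14 (−); new bracket [6, 7]
m = 6.5, p(m) = 11.875 (+); new bracket [6.5, 7]
m = 6.75, p(m) = -0.171875 (−); new bracket [6.5, 6.75]
m = 6.625, p(m) = 6.0684 (+); new bracket [6.625, 6.75]
m = 6.6875, p(m) = 3.0032 (+); new bracket [6.6875, 6.75]
m = 6.71875, p(m) = 1.4295 (+); new bracket [6.71875, 6.75]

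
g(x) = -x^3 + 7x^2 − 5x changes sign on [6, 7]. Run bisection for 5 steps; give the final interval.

[6.1875, 6.21875]

m = 6.5, g(m) = -11.375 (−); new bracket [6, 6.5]
m = 6.25, g(m) = -1.953125 (−); new bracket [6, 6.25]
m = 6.125, g(m) = 2.201172 (+); new bracket [6.125, 6.25]
m = 6.1875, g(m) = 0.1692 (+); new bracket [6.1875, 6.25]
m = 6.21875, g(m) = -0.8806 (−); new bracket [6.1875, 6.21875]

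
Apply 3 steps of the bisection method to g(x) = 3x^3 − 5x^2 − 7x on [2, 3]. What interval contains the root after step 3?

m = 2.5, g(m) = -1.875 (−); new bracket [2.5, 3]
m = 2.75, g(m) = 5.328125 (+); new bracket [2.5, 2.75]
m = 2.625, g(m) = 1.435547 (+); new bracket [2.5, 2.625]

[2.5, 2.625]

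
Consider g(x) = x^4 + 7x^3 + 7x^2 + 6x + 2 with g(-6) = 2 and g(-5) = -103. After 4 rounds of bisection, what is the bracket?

[-6, -5.9375]

m = -5.5, g(m) = -68.8125 (−); new bracket [-6, -5.5]
m = -5.75, g(m) = -38.699219 (−); new bracket [-6, -5.75]
m = -5.875, g(m) = -19.767334 (−); new bracket [-6, -5.875]
m = -5.9375, g(m) = -9.2502 (−); new bracket [-6, -5.9375]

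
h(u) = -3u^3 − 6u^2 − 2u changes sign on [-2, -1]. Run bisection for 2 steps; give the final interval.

[-1.75, -1.5]

h(-1.5) = -0.375 < 0, so the root lies in [-2, -1.5]
h(-1.75) = 1.203125 > 0, so the root lies in [-1.75, -1.5]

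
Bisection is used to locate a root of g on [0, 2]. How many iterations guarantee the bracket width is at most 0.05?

6

Width after n steps is 2/2^n. Need 2^n ≥ 2/0.05 = 40.
2^5 = 32 < 40 ≤ 2^6 = 64, so n = 6.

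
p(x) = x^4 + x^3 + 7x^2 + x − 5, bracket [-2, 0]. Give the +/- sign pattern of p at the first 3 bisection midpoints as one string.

+--

midpoint -1: p = 1 > 0 → [-1, 0]
midpoint -0.5: p = -3.8125 < 0 → [-1, -0.5]
midpoint -0.75: p = -1.917969 < 0 → [-1, -0.75]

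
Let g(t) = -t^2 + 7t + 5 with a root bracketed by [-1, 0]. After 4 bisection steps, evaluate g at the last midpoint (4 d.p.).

midpoint -0.5: g = 1.25 > 0 → [-1, -0.5]
midpoint -0.75: g = -0.8125 < 0 → [-0.75, -0.5]
midpoint -0.625: g = 0.234375 > 0 → [-0.75, -0.625]
midpoint -0.6875: g = -0.2852 < 0 → [-0.6875, -0.625]

-0.2852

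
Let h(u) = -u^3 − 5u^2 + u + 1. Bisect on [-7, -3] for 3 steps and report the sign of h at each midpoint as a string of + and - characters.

h(-5) = -4 < 0, so the root lies in [-7, -5]
h(-6) = 31 > 0, so the root lies in [-6, -5]
h(-5.5) = 10.625 > 0, so the root lies in [-5.5, -5]

-++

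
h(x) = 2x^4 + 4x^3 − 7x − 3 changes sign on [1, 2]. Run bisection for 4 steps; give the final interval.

midpoint 1.5: h = 10.125 > 0 → [1, 1.5]
midpoint 1.25: h = 0.945312 > 0 → [1, 1.25]
midpoint 1.125: h = -1.976074 < 0 → [1.125, 1.25]
midpoint 1.1875: h = -0.6372 < 0 → [1.1875, 1.25]

[1.1875, 1.25]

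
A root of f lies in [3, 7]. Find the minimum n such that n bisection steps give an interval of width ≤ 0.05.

Width after n steps is 4/2^n. Need 2^n ≥ 4/0.05 = 80.
2^6 = 64 < 80 ≤ 2^7 = 128, so n = 7.

7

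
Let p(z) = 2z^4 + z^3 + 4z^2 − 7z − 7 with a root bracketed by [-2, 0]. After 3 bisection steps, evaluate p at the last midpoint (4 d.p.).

p(-1) = 5 > 0, so the root lies in [-1, 0]
p(-0.5) = -2.5 < 0, so the root lies in [-1, -0.5]
p(-0.75) = 0.710938 > 0, so the root lies in [-0.75, -0.5]

0.7109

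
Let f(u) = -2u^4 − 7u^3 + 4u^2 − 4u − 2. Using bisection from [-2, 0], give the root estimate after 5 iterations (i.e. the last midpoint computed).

m = -1, f(m) = 11 (+); new bracket [-1, 0]
m = -0.5, f(m) = 1.75 (+); new bracket [-0.5, 0]
m = -0.25, f(m) = -0.648438 (−); new bracket [-0.5, -0.25]
m = -0.375, f(m) = 0.3921 (+); new bracket [-0.375, -0.25]
m = -0.3125, f(m) = -0.1648 (−); new bracket [-0.375, -0.3125]

-0.3125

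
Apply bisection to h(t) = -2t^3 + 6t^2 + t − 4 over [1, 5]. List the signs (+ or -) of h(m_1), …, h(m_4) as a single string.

h(3) = -1 < 0, so the root lies in [1, 3]
h(2) = 6 > 0, so the root lies in [2, 3]
h(2.5) = 4.75 > 0, so the root lies in [2.5, 3]
h(2.75) = 2.5312 > 0, so the root lies in [2.75, 3]

-+++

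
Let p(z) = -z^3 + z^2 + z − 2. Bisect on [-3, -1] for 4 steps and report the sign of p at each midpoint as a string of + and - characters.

midpoint -2: p = 8 > 0 → [-2, -1]
midpoint -1.5: p = 2.125 > 0 → [-1.5, -1]
midpoint -1.25: p = 0.265625 > 0 → [-1.25, -1]
midpoint -1.125: p = -0.4355 < 0 → [-1.25, -1.125]

+++-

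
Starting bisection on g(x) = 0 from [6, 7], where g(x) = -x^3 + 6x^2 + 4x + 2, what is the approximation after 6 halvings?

midpoint 6.5: g = 6.875 > 0 → [6.5, 7]
midpoint 6.75: g = -5.171875 < 0 → [6.5, 6.75]
midpoint 6.625: g = 1.068359 > 0 → [6.625, 6.75]
midpoint 6.6875: g = -1.9968 < 0 → [6.625, 6.6875]
midpoint 6.65625: g = -0.4506 < 0 → [6.625, 6.65625]
midpoint 6.640625: g = 0.3123 > 0 → [6.640625, 6.65625]

6.640625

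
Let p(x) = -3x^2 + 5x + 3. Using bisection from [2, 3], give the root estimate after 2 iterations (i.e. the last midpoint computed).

x = 2.5 gives p = -3.25, negative; keep [2, 2.5]
x = 2.25 gives p = -0.9375, negative; keep [2, 2.25]

2.25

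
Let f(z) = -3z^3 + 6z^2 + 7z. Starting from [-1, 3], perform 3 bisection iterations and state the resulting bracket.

midpoint 1: f = 10 > 0 → [1, 3]
midpoint 2: f = 14 > 0 → [2, 3]
midpoint 2.5: f = 8.125 > 0 → [2.5, 3]

[2.5, 3]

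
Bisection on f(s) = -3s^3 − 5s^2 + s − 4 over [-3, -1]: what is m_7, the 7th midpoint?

midpoint -2: f = -2 < 0 → [-3, -2]
midpoint -2.5: f = 9.125 > 0 → [-2.5, -2]
midpoint -2.25: f = 2.609375 > 0 → [-2.25, -2]
midpoint -2.125: f = 0.084 > 0 → [-2.125, -2]
midpoint -2.0625: f = -1.011 < 0 → [-2.125, -2.0625]
midpoint -2.09375: f = -0.477 < 0 → [-2.125, -2.09375]
midpoint -2.109375: f = -0.1999 < 0 → [-2.125, -2.109375]

-2.109375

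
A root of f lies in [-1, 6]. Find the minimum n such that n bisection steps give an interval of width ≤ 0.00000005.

28

Width after n steps is 7/2^n. Need 2^n ≥ 7/0.00000005 = 140000000.
2^27 = 134217728 < 140000000 ≤ 2^28 = 268435456, so n = 28.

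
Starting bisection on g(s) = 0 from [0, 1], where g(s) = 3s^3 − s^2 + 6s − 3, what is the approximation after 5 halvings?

s = 0.5 gives g = 0.125, positive; keep [0, 0.5]
s = 0.25 gives g = -1.515625, negative; keep [0.25, 0.5]
s = 0.375 gives g = -0.732422, negative; keep [0.375, 0.5]
s = 0.4375 gives g = -0.3152, negative; keep [0.4375, 0.5]
s = 0.46875 gives g = -0.0982, negative; keep [0.46875, 0.5]

0.46875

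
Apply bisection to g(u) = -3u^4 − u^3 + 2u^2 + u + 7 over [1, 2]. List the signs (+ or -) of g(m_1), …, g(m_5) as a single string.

g(1.5) = -5.5625 < 0, so the root lies in [1, 1.5]
g(1.25) = 2.097656 > 0, so the root lies in [1.25, 1.5]
g(1.375) = -1.166748 < 0, so the root lies in [1.25, 1.375]
g(1.3125) = 0.5942 > 0, so the root lies in [1.3125, 1.375]
g(1.34375) = -0.2526 < 0, so the root lies in [1.3125, 1.34375]

-+-+-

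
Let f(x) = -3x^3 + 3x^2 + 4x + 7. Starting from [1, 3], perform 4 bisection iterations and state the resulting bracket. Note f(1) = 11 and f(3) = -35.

midpoint 2: f = 3 > 0 → [2, 3]
midpoint 2.5: f = -11.125 < 0 → [2, 2.5]
midpoint 2.25: f = -2.984375 < 0 → [2, 2.25]
midpoint 2.125: f = 0.2598 > 0 → [2.125, 2.25]

[2.125, 2.25]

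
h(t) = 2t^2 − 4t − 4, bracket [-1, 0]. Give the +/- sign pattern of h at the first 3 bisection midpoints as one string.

m = -0.5, h(m) = -1.5 (−); new bracket [-1, -0.5]
m = -0.75, h(m) = 0.125 (+); new bracket [-0.75, -0.5]
m = -0.625, h(m) = -0.71875 (−); new bracket [-0.75, -0.625]

-+-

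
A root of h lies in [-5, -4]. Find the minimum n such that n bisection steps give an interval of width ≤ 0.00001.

Width after n steps is 1/2^n. Need 2^n ≥ 1/0.00001 = 100000.
2^16 = 65536 < 100000 ≤ 2^17 = 131072, so n = 17.

17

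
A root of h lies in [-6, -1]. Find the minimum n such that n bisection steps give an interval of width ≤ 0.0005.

Width after n steps is 5/2^n. Need 2^n ≥ 5/0.0005 = 10000.
2^13 = 8192 < 10000 ≤ 2^14 = 16384, so n = 14.

14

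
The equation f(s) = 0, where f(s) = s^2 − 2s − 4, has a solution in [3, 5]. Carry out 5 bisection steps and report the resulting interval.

m = 4, f(m) = 4 (+); new bracket [3, 4]
m = 3.5, f(m) = 1.25 (+); new bracket [3, 3.5]
m = 3.25, f(m) = 0.0625 (+); new bracket [3, 3.25]
m = 3.125, f(m) = -0.4844 (−); new bracket [3.125, 3.25]
m = 3.1875, f(m) = -0.2148 (−); new bracket [3.1875, 3.25]

[3.1875, 3.25]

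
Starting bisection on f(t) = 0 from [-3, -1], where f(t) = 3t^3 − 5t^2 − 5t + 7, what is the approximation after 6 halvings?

-1.21875

f(-2) = -27 < 0, so the root lies in [-2, -1]
f(-1.5) = -6.875 < 0, so the root lies in [-1.5, -1]
f(-1.25) = -0.421875 < 0, so the root lies in [-1.25, -1]
f(-1.125) = 2.0254 > 0, so the root lies in [-1.25, -1.125]
f(-1.1875) = 0.863 > 0, so the root lies in [-1.25, -1.1875]
f(-1.21875) = 0.2362 > 0, so the root lies in [-1.25, -1.21875]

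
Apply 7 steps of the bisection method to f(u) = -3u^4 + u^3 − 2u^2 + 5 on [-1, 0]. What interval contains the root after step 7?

f(-0.5) = 4.1875 > 0, so the root lies in [-1, -0.5]
f(-0.75) = 2.503906 > 0, so the root lies in [-1, -0.75]
f(-0.875) = 1.040283 > 0, so the root lies in [-1, -0.875]
f(-0.9375) = 0.1008 > 0, so the root lies in [-1, -0.9375]
f(-0.96875) = -0.4283 < 0, so the root lies in [-0.96875, -0.9375]
f(-0.953125) = -0.1586 < 0, so the root lies in [-0.953125, -0.9375]
f(-0.9453125) = -0.0276 < 0, so the root lies in [-0.9453125, -0.9375]

[-0.9453125, -0.9375]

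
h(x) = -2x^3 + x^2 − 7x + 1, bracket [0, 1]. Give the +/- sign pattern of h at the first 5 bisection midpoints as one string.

--+--

midpoint 0.5: h = -2.5 < 0 → [0, 0.5]
midpoint 0.25: h = -0.71875 < 0 → [0, 0.25]
midpoint 0.125: h = 0.136719 > 0 → [0.125, 0.25]
midpoint 0.1875: h = -0.2905 < 0 → [0.125, 0.1875]
midpoint 0.15625: h = -0.077 < 0 → [0.125, 0.15625]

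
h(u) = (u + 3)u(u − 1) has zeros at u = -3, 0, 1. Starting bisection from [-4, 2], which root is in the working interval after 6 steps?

-3

midpoint -1: h = 4 > 0 → [-4, -1]
midpoint -2.5: h = 4.375 > 0 → [-4, -2.5]
midpoint -3.25: h = -3.453125 < 0 → [-3.25, -2.5]
midpoint -2.875: h = 1.3926 > 0 → [-3.25, -2.875]
midpoint -3.0625: h = -0.7776 < 0 → [-3.0625, -2.875]
midpoint -2.96875: h = 0.3682 > 0 → [-3.0625, -2.96875]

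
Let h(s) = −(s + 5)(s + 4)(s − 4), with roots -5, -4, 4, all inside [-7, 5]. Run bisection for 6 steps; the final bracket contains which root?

midpoint -1: h = 60 > 0 → [-1, 5]
midpoint 2: h = 84 > 0 → [2, 5]
midpoint 3.5: h = 31.875 > 0 → [3.5, 5]
midpoint 4.25: h = -19.0781 < 0 → [3.5, 4.25]
midpoint 3.875: h = 8.7363 > 0 → [3.875, 4.25]
midpoint 4.0625: h = -4.5667 < 0 → [3.875, 4.0625]

4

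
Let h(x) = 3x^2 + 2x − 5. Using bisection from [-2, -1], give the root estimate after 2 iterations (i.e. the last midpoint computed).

h(-1.5) = -1.25 < 0, so the root lies in [-2, -1.5]
h(-1.75) = 0.6875 > 0, so the root lies in [-1.75, -1.5]

-1.75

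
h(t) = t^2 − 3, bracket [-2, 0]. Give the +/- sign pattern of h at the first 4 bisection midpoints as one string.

m = -1, h(m) = -2 (−); new bracket [-2, -1]
m = -1.5, h(m) = -0.75 (−); new bracket [-2, -1.5]
m = -1.75, h(m) = 0.0625 (+); new bracket [-1.75, -1.5]
m = -1.625, h(m) = -0.3594 (−); new bracket [-1.75, -1.625]

--+-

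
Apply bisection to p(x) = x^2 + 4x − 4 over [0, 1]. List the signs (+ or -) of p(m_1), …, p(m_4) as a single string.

--+-

x = 0.5 gives p = -1.75, negative; keep [0.5, 1]
x = 0.75 gives p = -0.4375, negative; keep [0.75, 1]
x = 0.875 gives p = 0.265625, positive; keep [0.75, 0.875]
x = 0.8125 gives p = -0.0898, negative; keep [0.8125, 0.875]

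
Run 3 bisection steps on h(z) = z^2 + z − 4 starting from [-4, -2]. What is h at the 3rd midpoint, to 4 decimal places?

0.8125

h(-3) = 2 > 0, so the root lies in [-3, -2]
h(-2.5) = -0.25 < 0, so the root lies in [-3, -2.5]
h(-2.75) = 0.8125 > 0, so the root lies in [-2.75, -2.5]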